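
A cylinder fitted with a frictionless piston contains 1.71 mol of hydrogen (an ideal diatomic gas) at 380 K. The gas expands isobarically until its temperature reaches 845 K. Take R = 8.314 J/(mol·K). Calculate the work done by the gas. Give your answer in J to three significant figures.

Isobaric: W = P ΔV = nR ΔT.
W = (1.71)(8.314)(845 − 380) = 6611 J.

W ≈ 6610 J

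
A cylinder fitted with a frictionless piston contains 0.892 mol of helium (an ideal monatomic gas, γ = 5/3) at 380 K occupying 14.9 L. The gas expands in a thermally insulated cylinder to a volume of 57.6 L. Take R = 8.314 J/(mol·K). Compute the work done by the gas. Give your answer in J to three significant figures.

W ≈ 2510 J

Adiabatic: TV^(γ−1) = const with γ = 5/3.
T₂ = T₁ (V₁/V₂)^(γ−1) = 380 × (14.9/57.6)^0.667 = 380 × 0.406 = 154.3 K.
W_by = nCᵥ(T₁ − T₂) = (0.892)(12.47)(380 − 154.3) = 2511 J.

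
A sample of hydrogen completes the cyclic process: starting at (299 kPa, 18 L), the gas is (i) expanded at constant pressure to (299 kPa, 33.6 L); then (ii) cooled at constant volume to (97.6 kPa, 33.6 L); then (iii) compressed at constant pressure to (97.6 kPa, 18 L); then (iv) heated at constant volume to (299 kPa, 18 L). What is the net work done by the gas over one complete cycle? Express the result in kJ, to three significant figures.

Constant-volume legs do no work.
W(i) = (299)(33.6 − 18) = 4664 J; W(iii) = (97.6)(18 − 33.6) = -1523 J.
W_net = 4664 − 1523 = 3142 J (the clockwise enclosed area).

W_net ≈ 3.14 kJ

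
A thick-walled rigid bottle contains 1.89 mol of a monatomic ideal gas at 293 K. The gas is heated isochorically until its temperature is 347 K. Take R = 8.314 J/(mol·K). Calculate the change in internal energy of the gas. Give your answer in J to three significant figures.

ΔU ≈ 1270 J

Constant volume ⇒ W = 0, so Q = ΔU = nCᵥΔT with Cᵥ = 3R/2 = 12.47 J/(mol·K).
ΔU = (1.89)(12.47)(347 − 293) = 1273 J.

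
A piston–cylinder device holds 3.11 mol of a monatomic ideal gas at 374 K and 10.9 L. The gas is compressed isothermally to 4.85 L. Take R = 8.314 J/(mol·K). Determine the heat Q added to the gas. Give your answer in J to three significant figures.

Isothermal ⇒ ΔU = 0, so Q = W = nRT ln(V₂/V₁).
Q = (3.11)(8.314)(374) ln(4.85/10.9) = 9670 × -0.8098 = -7831 J.

Q ≈ -7830 J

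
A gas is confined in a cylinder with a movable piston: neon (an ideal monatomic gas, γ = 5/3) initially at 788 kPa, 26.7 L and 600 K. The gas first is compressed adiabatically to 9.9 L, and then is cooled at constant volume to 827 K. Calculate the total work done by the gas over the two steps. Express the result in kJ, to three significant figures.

W_total ≈ -29.6 kJ

Step 1 (adiabatic): W = (P₁V₁ − P₂V₂)/(γ−1) = (21040 − 40765)/0.667 = -29588 J.
Step 2 (isochoric): W = 0 (constant volume).
W_total = -29588 + 0 = -29588 J.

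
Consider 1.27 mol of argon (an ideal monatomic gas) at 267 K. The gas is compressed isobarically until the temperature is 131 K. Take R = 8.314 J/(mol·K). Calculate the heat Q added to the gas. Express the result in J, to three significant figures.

Isobaric: W = nRΔT = (1.27)(8.314)(-136) = -1436 J.
ΔU = nCᵥΔT with Cᵥ = 3R/2: ΔU = (1.27)(12.47)(-136) = -2154 J.
Q = ΔU + W = -2154 − 1436 = -3590 J.

Q ≈ -3590 J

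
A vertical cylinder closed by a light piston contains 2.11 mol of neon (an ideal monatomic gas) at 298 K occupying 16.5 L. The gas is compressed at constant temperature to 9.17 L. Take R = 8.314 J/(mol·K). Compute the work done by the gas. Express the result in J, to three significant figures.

Isothermal: W = nRT ln(V₂/V₁).
W = (2.11)(8.314)(298) × ln(9.17/16.5)
  = 5228 × -0.5874
W_by_gas = -3071 J.

W ≈ -3070 J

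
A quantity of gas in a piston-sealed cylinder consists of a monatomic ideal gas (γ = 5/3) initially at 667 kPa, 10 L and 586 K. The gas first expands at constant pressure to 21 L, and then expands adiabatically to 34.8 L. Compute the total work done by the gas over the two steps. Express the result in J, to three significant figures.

Step 1 (isobaric): W = PΔV = (667 kPa)(21 − 10 L) = 7337 J.
After step 1: P = 667 kPa, V = 21 L, T = 1231 K.
Step 2 (adiabatic): W = (P₁V₁ − P₂V₂)/(γ−1) = (14007 − 10002)/0.667 = 6007 J.
W_total = 7337 + 6007 = 13344 J.

W_total ≈ 13300 J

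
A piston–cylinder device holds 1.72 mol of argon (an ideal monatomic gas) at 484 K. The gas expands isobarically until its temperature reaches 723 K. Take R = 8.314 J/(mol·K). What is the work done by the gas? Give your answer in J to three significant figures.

Isobaric: W = P ΔV = nR ΔT.
W = (1.72)(8.314)(723 − 484) = 3418 J.

W ≈ 3420 J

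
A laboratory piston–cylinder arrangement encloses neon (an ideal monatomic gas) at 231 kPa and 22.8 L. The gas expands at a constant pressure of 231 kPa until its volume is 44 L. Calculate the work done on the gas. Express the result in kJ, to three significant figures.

Isobaric: W = P ΔV.
W = (231 kPa)(44 − 22.8 L) = (231)(21.2) = 4897 J.
Work on gas = −W_by = -4897 J.

W ≈ -4.90 kJ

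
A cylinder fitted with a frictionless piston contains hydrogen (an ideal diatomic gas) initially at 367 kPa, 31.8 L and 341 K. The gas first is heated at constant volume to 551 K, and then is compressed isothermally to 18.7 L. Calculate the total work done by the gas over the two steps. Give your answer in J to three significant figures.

Step 1 (isochoric): W = 0 (constant volume).
After step 1: P = 593 kPa (V unchanged).
Step 2 (isothermal): W = P₁V₁ ln(V₂/V₁) = (18858) ln(18.7/31.8) = -10012 J.
W_total = 0 − 10012 = -10012 J.

W_total ≈ -10000 J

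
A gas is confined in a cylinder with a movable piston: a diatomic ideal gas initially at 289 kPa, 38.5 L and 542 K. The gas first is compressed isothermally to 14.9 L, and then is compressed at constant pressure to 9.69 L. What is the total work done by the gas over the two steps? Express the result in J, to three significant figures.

W_total ≈ -14500 J

Step 1 (isothermal): W = P₁V₁ ln(V₂/V₁) = (11126) ln(14.9/38.5) = -10562 J.
After step 1: P = 746.7 kPa, V = 14.9 L, T = 542 K.
Step 2 (isobaric): W = PΔV = (746.7 kPa)(9.69 − 14.9 L) = -3891 J.
W_total = -10562 − 3891 = -14453 J.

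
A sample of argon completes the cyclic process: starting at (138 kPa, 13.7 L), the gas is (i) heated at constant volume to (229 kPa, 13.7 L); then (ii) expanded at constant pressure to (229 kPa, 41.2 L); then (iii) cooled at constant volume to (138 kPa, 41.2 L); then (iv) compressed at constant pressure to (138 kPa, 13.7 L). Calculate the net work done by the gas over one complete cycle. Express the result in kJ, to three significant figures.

Constant-volume legs do no work.
W(ii) = (229)(41.2 − 13.7) = 6298 J; W(iv) = (138)(13.7 − 41.2) = -3795 J.
W_net = 6298 − 3795 = 2503 J (the clockwise enclosed area).

W_net ≈ 2.50 kJ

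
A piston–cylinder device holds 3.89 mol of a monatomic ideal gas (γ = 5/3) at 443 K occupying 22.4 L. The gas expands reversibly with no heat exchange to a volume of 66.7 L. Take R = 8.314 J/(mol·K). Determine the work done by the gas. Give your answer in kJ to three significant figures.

Adiabatic: TV^(γ−1) = const with γ = 5/3.
T₂ = T₁ (V₁/V₂)^(γ−1) = 443 × (22.4/66.7)^0.667 = 443 × 0.4831 = 214 K.
W_by = nCᵥ(T₁ − T₂) = (3.89)(12.47)(443 − 214) = 11108 J.

W ≈ 11.1 kJ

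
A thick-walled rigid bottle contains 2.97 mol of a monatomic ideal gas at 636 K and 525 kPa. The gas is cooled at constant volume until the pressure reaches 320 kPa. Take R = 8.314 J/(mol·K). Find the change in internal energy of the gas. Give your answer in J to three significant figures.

ΔU ≈ -9200 J

Constant volume ⇒ W = 0, so Q = ΔU = nCᵥΔT with Cᵥ = 3R/2 = 12.47 J/(mol·K).
At constant V, T₂/T₁ = P₂/P₁ ⇒ ΔT = T₁(P₂/P₁ − 1) = 636·(320/525 − 1) = -248.3 K.
ΔU = (2.97)(12.47)(-248.3) = -9198 J.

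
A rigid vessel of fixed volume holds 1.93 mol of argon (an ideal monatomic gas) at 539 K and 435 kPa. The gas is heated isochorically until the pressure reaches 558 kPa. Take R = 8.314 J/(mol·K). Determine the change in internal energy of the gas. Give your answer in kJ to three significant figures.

ΔU ≈ 3.67 kJ

Constant volume ⇒ W = 0, so Q = ΔU = nCᵥΔT with Cᵥ = 3R/2 = 12.47 J/(mol·K).
At constant V, T₂/T₁ = P₂/P₁ ⇒ ΔT = T₁(P₂/P₁ − 1) = 539·(558/435 − 1) = 152.4 K.
ΔU = (1.93)(12.47)(152.4) = 3668 J.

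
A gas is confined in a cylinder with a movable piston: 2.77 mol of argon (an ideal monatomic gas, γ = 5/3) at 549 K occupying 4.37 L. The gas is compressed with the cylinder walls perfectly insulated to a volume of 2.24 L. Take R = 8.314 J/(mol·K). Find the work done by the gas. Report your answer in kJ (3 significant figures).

W ≈ -10.6 kJ

Adiabatic: TV^(γ−1) = const with γ = 5/3.
T₂ = T₁ (V₁/V₂)^(γ−1) = 549 × (4.37/2.24)^0.667 = 549 × 1.561 = 857.2 K.
W_by = nCᵥ(T₁ − T₂) = (2.77)(12.47)(549 − 857.2) = -10645 J.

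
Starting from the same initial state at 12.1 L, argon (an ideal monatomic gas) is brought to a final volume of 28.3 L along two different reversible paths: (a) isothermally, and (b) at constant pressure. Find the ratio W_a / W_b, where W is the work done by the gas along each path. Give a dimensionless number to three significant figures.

W_a / W_b ≈ 0.635

Path (a) isothermal: W = P₁V₁ ln(V₂/V₁) → W_a/(P₁V₁) = 0.8497.
Path (b) isobaric: W = P₁(V₂ − V₁) → W_b/(P₁V₁) = 1.339.
W_a / W_b = 0.8497 / 1.339 = 0.6346.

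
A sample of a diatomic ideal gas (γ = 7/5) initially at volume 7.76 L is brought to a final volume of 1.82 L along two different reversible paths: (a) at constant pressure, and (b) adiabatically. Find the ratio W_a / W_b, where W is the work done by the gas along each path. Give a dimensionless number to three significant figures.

Path (a) isobaric: W = P₁(V₂ − V₁) → W_a/(P₁V₁) = -0.7655.
Path (b) adiabatic: W = P₁V₁(1 − (V₁/V₂)^(γ−1))/(γ−1) → W_b/(P₁V₁) = -1.965.
W_a / W_b = -0.7655 / -1.965 = 0.3895.

W_a / W_b ≈ 0.389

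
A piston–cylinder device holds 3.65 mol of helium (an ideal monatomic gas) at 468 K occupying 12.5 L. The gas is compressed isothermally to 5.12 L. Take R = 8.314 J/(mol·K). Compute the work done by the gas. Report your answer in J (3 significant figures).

W ≈ -12700 J

Isothermal: W = nRT ln(V₂/V₁).
W = (3.65)(8.314)(468) × ln(5.12/12.5)
  = 14202 × -0.8926
W_by_gas = -12676 J.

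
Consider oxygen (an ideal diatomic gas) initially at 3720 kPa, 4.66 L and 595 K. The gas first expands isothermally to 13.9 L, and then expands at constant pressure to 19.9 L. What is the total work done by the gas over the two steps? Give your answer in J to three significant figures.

W_total ≈ 26400 J

Step 1 (isothermal): W = P₁V₁ ln(V₂/V₁) = (17335) ln(13.9/4.66) = 18945 J.
After step 1: P = 1247 kPa, V = 13.9 L, T = 595 K.
Step 2 (isobaric): W = PΔV = (1247 kPa)(19.9 − 13.9 L) = 7483 J.
W_total = 18945 + 7483 = 26428 J.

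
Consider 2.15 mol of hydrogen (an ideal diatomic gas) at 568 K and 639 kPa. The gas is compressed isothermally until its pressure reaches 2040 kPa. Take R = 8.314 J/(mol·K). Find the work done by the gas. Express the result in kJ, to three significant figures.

W ≈ -11.8 kJ

Isothermal process: W = nRT ln(V₂/V₁) = nRT ln(P₁/P₂).
W = (2.15)(8.314)(568) × ln(639/2040)
  = 10153 × ln(0.3132) = 10153 × -1.161
W_by_gas = -11786 J.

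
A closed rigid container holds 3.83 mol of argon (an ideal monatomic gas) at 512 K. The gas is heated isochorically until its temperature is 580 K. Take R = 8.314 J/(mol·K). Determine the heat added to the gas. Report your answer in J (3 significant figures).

Constant volume ⇒ W = 0, so Q = ΔU = nCᵥΔT with Cᵥ = 3R/2 = 12.47 J/(mol·K).
ΔU = (3.83)(12.47)(580 − 512) = 3248 J.

Q ≈ 3250 J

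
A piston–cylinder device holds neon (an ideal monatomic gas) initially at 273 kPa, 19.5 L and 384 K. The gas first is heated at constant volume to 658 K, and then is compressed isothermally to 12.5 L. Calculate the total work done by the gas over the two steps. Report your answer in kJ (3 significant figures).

W_total ≈ -4.06 kJ

Step 1 (isochoric): W = 0 (constant volume).
After step 1: P = 467.8 kPa (V unchanged).
Step 2 (isothermal): W = P₁V₁ ln(V₂/V₁) = (9122) ln(12.5/19.5) = -4056 J.
W_total = 0 − 4056 = -4056 J.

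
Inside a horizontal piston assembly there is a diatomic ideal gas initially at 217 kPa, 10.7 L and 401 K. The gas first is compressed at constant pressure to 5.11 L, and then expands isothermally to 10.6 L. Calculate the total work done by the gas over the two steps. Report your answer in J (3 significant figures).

W_total ≈ -404 J

Step 1 (isobaric): W = PΔV = (217 kPa)(5.11 − 10.7 L) = -1213 J.
After step 1: P = 217 kPa, V = 5.11 L, T = 191.5 K.
Step 2 (isothermal): W = P₁V₁ ln(V₂/V₁) = (1109) ln(10.6/5.11) = 809.1 J.
W_total = -1213 + 809.1 = -403.9 J.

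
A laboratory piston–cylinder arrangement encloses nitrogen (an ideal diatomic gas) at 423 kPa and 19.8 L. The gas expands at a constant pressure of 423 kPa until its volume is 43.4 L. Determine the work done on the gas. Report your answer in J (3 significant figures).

W ≈ -9980 J

Isobaric: W = P ΔV.
W = (423 kPa)(43.4 − 19.8 L) = (423)(23.6) = 9983 J.
Work on gas = −W_by = -9983 J.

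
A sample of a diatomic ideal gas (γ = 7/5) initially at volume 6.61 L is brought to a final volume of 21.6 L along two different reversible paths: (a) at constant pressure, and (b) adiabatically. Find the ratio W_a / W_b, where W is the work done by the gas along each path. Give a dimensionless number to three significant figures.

W_a / W_b ≈ 2.40

Path (a) isobaric: W = P₁(V₂ − V₁) → W_a/(P₁V₁) = 2.268.
Path (b) adiabatic: W = P₁V₁(1 − (V₁/V₂)^(γ−1))/(γ−1) → W_b/(P₁V₁) = 0.9432.
W_a / W_b = 2.268 / 0.9432 = 2.404.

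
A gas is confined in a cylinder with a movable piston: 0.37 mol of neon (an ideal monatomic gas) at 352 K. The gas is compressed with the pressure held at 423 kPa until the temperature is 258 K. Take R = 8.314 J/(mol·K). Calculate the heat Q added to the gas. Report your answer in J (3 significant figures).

Isobaric: W = nRΔT = (0.37)(8.314)(-94) = -289.2 J.
ΔU = nCᵥΔT with Cᵥ = 3R/2: ΔU = (0.37)(12.47)(-94) = -433.7 J.
Q = ΔU + W = -433.7 − 289.2 = -722.9 J.

Q ≈ -723 J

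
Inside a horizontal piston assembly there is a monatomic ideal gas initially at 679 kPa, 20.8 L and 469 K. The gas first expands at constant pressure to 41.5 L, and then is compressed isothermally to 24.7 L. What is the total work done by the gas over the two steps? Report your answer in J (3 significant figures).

Step 1 (isobaric): W = PΔV = (679 kPa)(41.5 − 20.8 L) = 14055 J.
After step 1: P = 679 kPa, V = 41.5 L, T = 935.7 K.
Step 2 (isothermal): W = P₁V₁ ln(V₂/V₁) = (28178) ln(24.7/41.5) = -14622 J.
W_total = 14055 − 14622 = -566.2 J.

W_total ≈ -566 J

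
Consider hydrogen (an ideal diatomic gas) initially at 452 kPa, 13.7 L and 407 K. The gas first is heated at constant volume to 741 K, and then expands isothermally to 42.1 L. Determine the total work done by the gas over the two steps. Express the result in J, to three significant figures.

W_total ≈ 12700 J

Step 1 (isochoric): W = 0 (constant volume).
After step 1: P = 822.9 kPa (V unchanged).
Step 2 (isothermal): W = P₁V₁ ln(V₂/V₁) = (11274) ln(42.1/13.7) = 12657 J.
W_total = 0 + 12657 = 12657 J.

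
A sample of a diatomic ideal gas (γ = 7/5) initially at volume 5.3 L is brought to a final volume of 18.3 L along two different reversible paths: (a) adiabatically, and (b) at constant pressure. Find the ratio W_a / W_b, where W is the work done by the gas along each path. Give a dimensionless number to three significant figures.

Path (a) adiabatic: W = P₁V₁(1 − (V₁/V₂)^(γ−1))/(γ−1) → W_a/(P₁V₁) = 0.9771.
Path (b) isobaric: W = P₁(V₂ − V₁) → W_b/(P₁V₁) = 2.453.
W_a / W_b = 0.9771 / 2.453 = 0.3984.

W_a / W_b ≈ 0.398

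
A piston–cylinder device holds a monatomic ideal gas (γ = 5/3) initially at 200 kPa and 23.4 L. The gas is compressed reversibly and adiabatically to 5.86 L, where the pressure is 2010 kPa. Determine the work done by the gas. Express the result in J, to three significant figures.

Adiabatic: W = (P₁V₁ − P₂V₂)/(γ − 1) with γ = 5/3.
P₁V₁ = 4680 J, P₂V₂ = 11779 J.
W = (4680 − 11779) / 0.6667 = -10648 J.

W ≈ -10600 J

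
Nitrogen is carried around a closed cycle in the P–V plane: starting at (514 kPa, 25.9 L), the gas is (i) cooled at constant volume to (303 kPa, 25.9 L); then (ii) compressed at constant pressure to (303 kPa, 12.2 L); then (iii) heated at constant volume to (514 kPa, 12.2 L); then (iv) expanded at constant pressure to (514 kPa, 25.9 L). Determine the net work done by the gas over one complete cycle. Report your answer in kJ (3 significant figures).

Constant-volume legs do no work.
W(ii) = (303)(12.2 − 25.9) = -4151 J; W(iv) = (514)(25.9 − 12.2) = 7042 J.
W_net = -4151 + 7042 = 2891 J (the clockwise enclosed area).

W_net ≈ 2.89 kJ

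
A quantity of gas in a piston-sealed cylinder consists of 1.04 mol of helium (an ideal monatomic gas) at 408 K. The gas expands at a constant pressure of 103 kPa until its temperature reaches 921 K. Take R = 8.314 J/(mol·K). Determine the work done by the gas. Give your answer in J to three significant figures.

Isobaric: W = P ΔV = nR ΔT.
W = (1.04)(8.314)(921 − 408) = 4436 J.

W ≈ 4440 J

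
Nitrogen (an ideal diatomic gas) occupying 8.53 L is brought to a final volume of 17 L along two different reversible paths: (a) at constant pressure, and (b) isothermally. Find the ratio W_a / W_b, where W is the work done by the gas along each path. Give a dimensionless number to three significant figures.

W_a / W_b ≈ 1.44

Path (a) isobaric: W = P₁(V₂ − V₁) → W_a/(P₁V₁) = 0.993.
Path (b) isothermal: W = P₁V₁ ln(V₂/V₁) → W_b/(P₁V₁) = 0.6896.
W_a / W_b = 0.993 / 0.6896 = 1.44.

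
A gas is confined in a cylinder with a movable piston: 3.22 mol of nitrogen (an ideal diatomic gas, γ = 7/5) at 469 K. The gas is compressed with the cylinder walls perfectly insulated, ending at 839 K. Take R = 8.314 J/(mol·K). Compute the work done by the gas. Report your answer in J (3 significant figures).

Adiabatic ⇒ Q = 0, so W_by = −ΔU = nCᵥ(T₁ − T₂).
Cᵥ = 5R/2 = 20.79 J/(mol·K).
W = (3.22)(20.79)(469 − 839) = -24763 J.

W ≈ -24800 J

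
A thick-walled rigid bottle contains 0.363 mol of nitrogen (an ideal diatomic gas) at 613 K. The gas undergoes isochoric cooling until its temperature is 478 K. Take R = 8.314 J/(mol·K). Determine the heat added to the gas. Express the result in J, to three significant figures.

Q ≈ -1020 J

Constant volume ⇒ W = 0, so Q = ΔU = nCᵥΔT with Cᵥ = 5R/2 = 20.79 J/(mol·K).
ΔU = (0.363)(20.79)(478 − 613) = -1019 J.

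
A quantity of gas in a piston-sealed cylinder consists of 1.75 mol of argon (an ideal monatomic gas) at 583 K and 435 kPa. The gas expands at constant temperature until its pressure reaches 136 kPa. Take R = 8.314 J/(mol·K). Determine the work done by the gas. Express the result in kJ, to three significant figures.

W ≈ 9.86 kJ

Isothermal process: W = nRT ln(V₂/V₁) = nRT ln(P₁/P₂).
W = (1.75)(8.314)(583) × ln(435/136)
  = 8482 × ln(3.199) = 8482 × 1.163
W_by_gas = 9862 J.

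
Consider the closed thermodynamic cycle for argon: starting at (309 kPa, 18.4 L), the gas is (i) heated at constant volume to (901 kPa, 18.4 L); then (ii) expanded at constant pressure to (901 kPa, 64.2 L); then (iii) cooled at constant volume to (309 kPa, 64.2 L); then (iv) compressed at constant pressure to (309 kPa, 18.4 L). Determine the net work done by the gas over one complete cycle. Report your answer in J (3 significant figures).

Constant-volume legs do no work.
W(ii) = (901)(64.2 − 18.4) = 41266 J; W(iv) = (309)(18.4 − 64.2) = -14152 J.
W_net = 41266 − 14152 = 27114 J (the clockwise enclosed area).

W_net ≈ 27100 J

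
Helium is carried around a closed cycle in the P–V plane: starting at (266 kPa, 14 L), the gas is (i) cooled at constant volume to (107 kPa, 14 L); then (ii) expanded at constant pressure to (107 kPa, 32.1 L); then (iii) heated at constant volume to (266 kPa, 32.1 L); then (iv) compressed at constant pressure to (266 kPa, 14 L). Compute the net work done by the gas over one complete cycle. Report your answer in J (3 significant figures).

Constant-volume legs do no work.
W(ii) = (107)(32.1 − 14) = 1937 J; W(iv) = (266)(14 − 32.1) = -4815 J.
W_net = 1937 − 4815 = -2878 J (the counter-clockwise enclosed area).

W_net ≈ -2880 J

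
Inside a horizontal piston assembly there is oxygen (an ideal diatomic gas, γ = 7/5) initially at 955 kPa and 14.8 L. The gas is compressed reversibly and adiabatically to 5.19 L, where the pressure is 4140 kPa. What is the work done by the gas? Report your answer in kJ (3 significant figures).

Adiabatic: W = (P₁V₁ − P₂V₂)/(γ − 1) with γ = 7/5.
P₁V₁ = 14134 J, P₂V₂ = 21487 J.
W = (14134 − 21487) / 0.4 = -18382 J.

W ≈ -18.4 kJ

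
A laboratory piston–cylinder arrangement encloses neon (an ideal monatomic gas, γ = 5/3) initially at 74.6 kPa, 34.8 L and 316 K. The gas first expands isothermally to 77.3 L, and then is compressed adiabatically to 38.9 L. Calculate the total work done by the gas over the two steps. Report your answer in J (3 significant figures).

W_total ≈ -189 J

Step 1 (isothermal): W = P₁V₁ ln(V₂/V₁) = (2596) ln(77.3/34.8) = 2072 J.
After step 1: P = 33.58 kPa, V = 77.3 L, T = 316 K.
Step 2 (adiabatic): W = (P₁V₁ − P₂V₂)/(γ−1) = (2596 − 4103)/0.667 = -2261 J.
W_total = 2072 − 2261 = -189 J.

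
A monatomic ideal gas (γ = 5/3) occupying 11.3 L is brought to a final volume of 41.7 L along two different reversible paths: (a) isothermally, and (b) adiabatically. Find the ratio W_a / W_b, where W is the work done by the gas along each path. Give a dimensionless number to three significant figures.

Path (a) isothermal: W = P₁V₁ ln(V₂/V₁) → W_a/(P₁V₁) = 1.306.
Path (b) adiabatic: W = P₁V₁(1 − (V₁/V₂)^(γ−1))/(γ−1) → W_b/(P₁V₁) = 0.8719.
W_a / W_b = 1.306 / 0.8719 = 1.498.

W_a / W_b ≈ 1.50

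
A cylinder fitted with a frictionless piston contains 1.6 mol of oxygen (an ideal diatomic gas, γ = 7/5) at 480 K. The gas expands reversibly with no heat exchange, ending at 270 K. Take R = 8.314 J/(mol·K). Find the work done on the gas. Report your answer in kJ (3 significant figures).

W ≈ -6.98 kJ

Adiabatic ⇒ Q = 0, so W_by = −ΔU = nCᵥ(T₁ − T₂).
Cᵥ = 5R/2 = 20.79 J/(mol·K).
W = (1.6)(20.79)(480 − 270) = 6984 J.
Work on gas = −W_by = -6984 J.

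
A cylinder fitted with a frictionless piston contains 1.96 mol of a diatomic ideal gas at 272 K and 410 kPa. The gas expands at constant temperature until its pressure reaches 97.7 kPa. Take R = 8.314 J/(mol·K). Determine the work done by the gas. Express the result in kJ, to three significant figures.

Isothermal process: W = nRT ln(V₂/V₁) = nRT ln(P₁/P₂).
W = (1.96)(8.314)(272) × ln(410/97.7)
  = 4432 × ln(4.197) = 4432 × 1.434
W_by_gas = 6357 J.

W ≈ 6.36 kJ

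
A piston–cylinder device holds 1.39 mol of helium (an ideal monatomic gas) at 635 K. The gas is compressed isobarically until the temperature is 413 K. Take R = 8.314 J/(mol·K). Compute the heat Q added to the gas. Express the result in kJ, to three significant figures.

Isobaric: W = nRΔT = (1.39)(8.314)(-222) = -2566 J.
ΔU = nCᵥΔT with Cᵥ = 3R/2: ΔU = (1.39)(12.47)(-222) = -3848 J.
Q = ΔU + W = -3848 − 2566 = -6414 J.

Q ≈ -6.41 kJ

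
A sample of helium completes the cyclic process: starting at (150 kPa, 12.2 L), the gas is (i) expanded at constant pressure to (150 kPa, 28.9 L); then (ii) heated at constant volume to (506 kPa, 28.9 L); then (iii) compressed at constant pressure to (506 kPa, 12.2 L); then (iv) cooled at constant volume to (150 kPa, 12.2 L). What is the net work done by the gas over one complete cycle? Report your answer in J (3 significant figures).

Constant-volume legs do no work.
W(i) = (150)(28.9 − 12.2) = 2505 J; W(iii) = (506)(12.2 − 28.9) = -8450 J.
W_net = 2505 − 8450 = -5945 J (the counter-clockwise enclosed area).

W_net ≈ -5950 J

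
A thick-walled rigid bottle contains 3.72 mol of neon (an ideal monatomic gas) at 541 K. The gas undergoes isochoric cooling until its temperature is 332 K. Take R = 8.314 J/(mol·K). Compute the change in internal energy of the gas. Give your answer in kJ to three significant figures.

ΔU ≈ -9.70 kJ

Constant volume ⇒ W = 0, so Q = ΔU = nCᵥΔT with Cᵥ = 3R/2 = 12.47 J/(mol·K).
ΔU = (3.72)(12.47)(332 − 541) = -9696 J.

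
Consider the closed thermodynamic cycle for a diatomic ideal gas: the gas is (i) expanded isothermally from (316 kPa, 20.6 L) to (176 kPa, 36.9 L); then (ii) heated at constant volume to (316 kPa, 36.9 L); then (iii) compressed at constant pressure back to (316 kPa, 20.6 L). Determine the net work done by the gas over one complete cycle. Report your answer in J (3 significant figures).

Leg (i): W = PᵢVᵢ ln(V_f/Vᵢ) = (6510) ln(36.9/20.6) = 3795 J.
Leg (ii): W = 0.
Leg (iii): W = PΔV = (316)(20.6 − 36.9) = -5151 J.
W_net = 3795 − 5151 = -1356 J.

W_net ≈ -1360 J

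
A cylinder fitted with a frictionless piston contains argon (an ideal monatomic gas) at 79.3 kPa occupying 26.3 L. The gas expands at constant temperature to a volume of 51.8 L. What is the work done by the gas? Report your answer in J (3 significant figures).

Isothermal: W = nRT ln(V₂/V₁) = P₁V₁ ln(V₂/V₁).
P₁V₁ = (79.3 kPa)(26.3 L) = 2086 J.
W = 2086 × ln(51.8/26.3) = 2086 × 0.6778
W_by_gas = 1414 J.

W ≈ 1410 J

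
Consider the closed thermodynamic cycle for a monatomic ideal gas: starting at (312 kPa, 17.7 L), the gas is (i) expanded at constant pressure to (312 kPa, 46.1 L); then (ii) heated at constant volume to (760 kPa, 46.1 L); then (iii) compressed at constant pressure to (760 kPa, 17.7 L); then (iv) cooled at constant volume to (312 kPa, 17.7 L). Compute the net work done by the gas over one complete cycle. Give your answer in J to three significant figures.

Constant-volume legs do no work.
W(i) = (312)(46.1 − 17.7) = 8861 J; W(iii) = (760)(17.7 − 46.1) = -21584 J.
W_net = 8861 − 21584 = -12723 J (the counter-clockwise enclosed area).

W_net ≈ -12700 J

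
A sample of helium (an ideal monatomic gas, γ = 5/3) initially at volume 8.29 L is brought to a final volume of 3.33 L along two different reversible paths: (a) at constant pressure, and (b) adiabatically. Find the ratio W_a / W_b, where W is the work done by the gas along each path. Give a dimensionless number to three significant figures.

W_a / W_b ≈ 0.477

Path (a) isobaric: W = P₁(V₂ − V₁) → W_a/(P₁V₁) = -0.5983.
Path (b) adiabatic: W = P₁V₁(1 − (V₁/V₂)^(γ−1))/(γ−1) → W_b/(P₁V₁) = -1.255.
W_a / W_b = -0.5983 / -1.255 = 0.4766.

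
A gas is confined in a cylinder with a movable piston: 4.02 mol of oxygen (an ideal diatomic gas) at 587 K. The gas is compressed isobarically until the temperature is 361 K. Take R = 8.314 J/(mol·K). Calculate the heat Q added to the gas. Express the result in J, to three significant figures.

Isobaric: W = nRΔT = (4.02)(8.314)(-226) = -7553 J.
ΔU = nCᵥΔT with Cᵥ = 5R/2: ΔU = (4.02)(20.79)(-226) = -18884 J.
Q = ΔU + W = -18884 − 7553 = -26437 J.

Q ≈ -26400 J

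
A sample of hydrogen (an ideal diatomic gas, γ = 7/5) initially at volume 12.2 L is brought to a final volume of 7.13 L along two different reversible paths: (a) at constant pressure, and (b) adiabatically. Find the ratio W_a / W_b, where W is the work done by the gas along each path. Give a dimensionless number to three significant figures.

Path (a) isobaric: W = P₁(V₂ − V₁) → W_a/(P₁V₁) = -0.4156.
Path (b) adiabatic: W = P₁V₁(1 − (V₁/V₂)^(γ−1))/(γ−1) → W_b/(P₁V₁) = -0.5992.
W_a / W_b = -0.4156 / -0.5992 = 0.6936.

W_a / W_b ≈ 0.694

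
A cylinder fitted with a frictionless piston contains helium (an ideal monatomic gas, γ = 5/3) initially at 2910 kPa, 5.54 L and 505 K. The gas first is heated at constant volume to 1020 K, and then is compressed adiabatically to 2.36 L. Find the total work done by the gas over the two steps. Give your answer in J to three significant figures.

Step 1 (isochoric): W = 0 (constant volume).
After step 1: P = 5878 kPa (V unchanged).
Step 2 (adiabatic): W = (P₁V₁ − P₂V₂)/(γ−1) = (32562 − 57514)/0.667 = -37429 J.
W_total = 0 − 37429 = -37429 J.

W_total ≈ -37400 J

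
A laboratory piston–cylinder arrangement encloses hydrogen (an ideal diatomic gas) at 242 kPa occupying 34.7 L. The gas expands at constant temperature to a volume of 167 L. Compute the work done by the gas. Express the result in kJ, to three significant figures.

Isothermal: W = nRT ln(V₂/V₁) = P₁V₁ ln(V₂/V₁).
P₁V₁ = (242 kPa)(34.7 L) = 8397 J.
W = 8397 × ln(167/34.7) = 8397 × 1.571
W_by_gas = 13194 J.

W ≈ 13.2 kJ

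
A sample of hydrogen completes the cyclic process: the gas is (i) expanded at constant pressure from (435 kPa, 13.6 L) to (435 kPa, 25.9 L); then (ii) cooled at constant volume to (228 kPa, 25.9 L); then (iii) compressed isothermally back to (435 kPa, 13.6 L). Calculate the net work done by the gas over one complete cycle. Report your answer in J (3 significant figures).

W_net ≈ 1550 J

Leg (i): W = PΔV = (435)(25.9 − 13.6) = 5350 J.
Leg (ii): W = 0.
Leg (iii): W = PᵢVᵢ ln(V_f/Vᵢ) = (5905) ln(13.6/25.9) = -3804 J.
W_net = 5350 − 3804 = 1547 J.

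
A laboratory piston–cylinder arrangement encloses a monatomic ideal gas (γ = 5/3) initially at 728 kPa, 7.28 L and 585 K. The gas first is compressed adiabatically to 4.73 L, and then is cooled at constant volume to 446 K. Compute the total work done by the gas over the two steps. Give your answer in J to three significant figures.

Step 1 (adiabatic): W = (P₁V₁ − P₂V₂)/(γ−1) = (5300 − 7065)/0.667 = -2648 J.
Step 2 (isochoric): W = 0 (constant volume).
W_total = -2648 + 0 = -2648 J.

W_total ≈ -2650 J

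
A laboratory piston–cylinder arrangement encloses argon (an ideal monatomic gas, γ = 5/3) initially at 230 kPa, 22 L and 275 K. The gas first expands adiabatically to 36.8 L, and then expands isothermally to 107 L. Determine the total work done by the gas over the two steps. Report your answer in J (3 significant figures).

Step 1 (adiabatic): W = (P₁V₁ − P₂V₂)/(γ−1) = (5060 − 3591)/0.667 = 2204 J.
After step 1: P = 97.58 kPa, V = 36.8 L, T = 195.2 K.
Step 2 (isothermal): W = P₁V₁ ln(V₂/V₁) = (3591) ln(107/36.8) = 3833 J.
W_total = 2204 + 3833 = 6036 J.

W_total ≈ 6040 J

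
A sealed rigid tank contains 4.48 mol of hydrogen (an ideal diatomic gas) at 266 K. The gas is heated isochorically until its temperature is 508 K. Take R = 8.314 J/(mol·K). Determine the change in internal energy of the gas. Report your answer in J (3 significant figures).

Constant volume ⇒ W = 0, so Q = ΔU = nCᵥΔT with Cᵥ = 5R/2 = 20.79 J/(mol·K).
ΔU = (4.48)(20.79)(508 − 266) = 22534 J.

ΔU ≈ 22500 J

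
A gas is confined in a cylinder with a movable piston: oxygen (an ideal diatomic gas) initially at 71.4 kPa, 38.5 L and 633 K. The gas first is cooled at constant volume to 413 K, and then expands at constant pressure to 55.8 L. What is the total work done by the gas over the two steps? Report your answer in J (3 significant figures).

W_total ≈ 806 J

Step 1 (isochoric): W = 0 (constant volume).
After step 1: P = 46.58 kPa (V unchanged).
Step 2 (isobaric): W = PΔV = (46.58 kPa)(55.8 − 38.5 L) = 805.9 J.
W_total = 0 + 805.9 = 805.9 J.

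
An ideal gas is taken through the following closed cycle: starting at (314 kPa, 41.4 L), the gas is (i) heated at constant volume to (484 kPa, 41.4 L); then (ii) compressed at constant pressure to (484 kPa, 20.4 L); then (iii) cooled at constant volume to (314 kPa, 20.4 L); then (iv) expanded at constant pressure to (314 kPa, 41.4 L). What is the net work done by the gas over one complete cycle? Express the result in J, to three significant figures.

Constant-volume legs do no work.
W(ii) = (484)(20.4 − 41.4) = -10164 J; W(iv) = (314)(41.4 − 20.4) = 6594 J.
W_net = -10164 + 6594 = -3570 J (the counter-clockwise enclosed area).

W_net ≈ -3570 J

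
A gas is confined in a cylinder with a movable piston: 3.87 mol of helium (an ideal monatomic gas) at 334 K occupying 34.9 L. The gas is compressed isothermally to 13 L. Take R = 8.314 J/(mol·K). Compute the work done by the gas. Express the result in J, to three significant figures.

Isothermal: W = nRT ln(V₂/V₁).
W = (3.87)(8.314)(334) × ln(13/34.9)
  = 10747 × -0.9875
W_by_gas = -10613 J.

W ≈ -10600 J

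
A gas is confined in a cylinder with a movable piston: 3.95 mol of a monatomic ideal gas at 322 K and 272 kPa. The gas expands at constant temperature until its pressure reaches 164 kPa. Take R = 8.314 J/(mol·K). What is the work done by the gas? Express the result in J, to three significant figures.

W ≈ 5350 J

Isothermal process: W = nRT ln(V₂/V₁) = nRT ln(P₁/P₂).
W = (3.95)(8.314)(322) × ln(272/164)
  = 10575 × ln(1.659) = 10575 × 0.5059
W_by_gas = 5350 J.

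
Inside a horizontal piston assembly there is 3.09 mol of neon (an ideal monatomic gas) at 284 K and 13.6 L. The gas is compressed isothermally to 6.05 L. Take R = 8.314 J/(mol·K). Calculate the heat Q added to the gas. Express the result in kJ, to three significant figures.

Isothermal ⇒ ΔU = 0, so Q = W = nRT ln(V₂/V₁).
Q = (3.09)(8.314)(284) ln(6.05/13.6) = 7296 × -0.81 = -5910 J.

Q ≈ -5.91 kJ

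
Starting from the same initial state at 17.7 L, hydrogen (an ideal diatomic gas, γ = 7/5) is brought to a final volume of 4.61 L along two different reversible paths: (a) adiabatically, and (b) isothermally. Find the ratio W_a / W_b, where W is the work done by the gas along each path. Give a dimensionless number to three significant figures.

Path (a) adiabatic: W = P₁V₁(1 − (V₁/V₂)^(γ−1))/(γ−1) → W_a/(P₁V₁) = -1.782.
Path (b) isothermal: W = P₁V₁ ln(V₂/V₁) → W_b/(P₁V₁) = -1.345.
W_a / W_b = -1.782 / -1.345 = 1.325.

W_a / W_b ≈ 1.32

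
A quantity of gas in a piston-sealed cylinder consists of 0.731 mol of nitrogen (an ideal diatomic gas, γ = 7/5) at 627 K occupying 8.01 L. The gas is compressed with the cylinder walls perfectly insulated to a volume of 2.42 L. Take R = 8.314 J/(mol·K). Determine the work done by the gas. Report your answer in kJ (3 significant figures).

Adiabatic: TV^(γ−1) = const with γ = 7/5.
T₂ = T₁ (V₁/V₂)^(γ−1) = 627 × (8.01/2.42)^0.4 = 627 × 1.614 = 1012 K.
W_by = nCᵥ(T₁ − T₂) = (0.731)(20.79)(627 − 1012) = -5850 J.

W ≈ -5.85 kJ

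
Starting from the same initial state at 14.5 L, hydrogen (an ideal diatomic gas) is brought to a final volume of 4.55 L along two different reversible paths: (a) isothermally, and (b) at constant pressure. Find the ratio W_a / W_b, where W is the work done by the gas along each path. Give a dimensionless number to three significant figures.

Path (a) isothermal: W = P₁V₁ ln(V₂/V₁) → W_a/(P₁V₁) = -1.159.
Path (b) isobaric: W = P₁(V₂ − V₁) → W_b/(P₁V₁) = -0.6862.
W_a / W_b = -1.159 / -0.6862 = 1.689.

W_a / W_b ≈ 1.69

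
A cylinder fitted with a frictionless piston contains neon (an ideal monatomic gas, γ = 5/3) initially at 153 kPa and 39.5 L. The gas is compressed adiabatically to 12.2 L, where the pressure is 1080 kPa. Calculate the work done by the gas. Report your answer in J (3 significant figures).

Adiabatic: W = (P₁V₁ − P₂V₂)/(γ − 1) with γ = 5/3.
P₁V₁ = 6044 J, P₂V₂ = 13176 J.
W = (6044 − 13176) / 0.6667 = -10699 J.

W ≈ -10700 J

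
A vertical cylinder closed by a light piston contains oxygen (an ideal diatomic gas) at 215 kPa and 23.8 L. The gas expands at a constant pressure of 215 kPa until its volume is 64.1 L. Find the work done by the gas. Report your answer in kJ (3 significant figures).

Isobaric: W = P ΔV.
W = (215 kPa)(64.1 − 23.8 L) = (215)(40.3) = 8664 J.

W ≈ 8.66 kJ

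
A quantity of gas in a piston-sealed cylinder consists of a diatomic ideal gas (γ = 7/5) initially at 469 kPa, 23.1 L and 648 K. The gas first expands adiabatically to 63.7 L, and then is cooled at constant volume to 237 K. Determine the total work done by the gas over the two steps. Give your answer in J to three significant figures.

Step 1 (adiabatic): W = (P₁V₁ − P₂V₂)/(γ−1) = (10834 − 7221)/0.4 = 9033 J.
Step 2 (isochoric): W = 0 (constant volume).
W_total = 9033 + 0 = 9033 J.

W_total ≈ 9030 J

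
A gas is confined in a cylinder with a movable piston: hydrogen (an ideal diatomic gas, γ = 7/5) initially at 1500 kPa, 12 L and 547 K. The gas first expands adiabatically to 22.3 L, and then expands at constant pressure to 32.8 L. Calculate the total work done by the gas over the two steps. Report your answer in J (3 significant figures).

Step 1 (adiabatic): W = (P₁V₁ − P₂V₂)/(γ−1) = (18000 − 14048)/0.4 = 9879 J.
After step 1: P = 630 kPa, V = 22.3 L, T = 426.9 K.
Step 2 (isobaric): W = PΔV = (630 kPa)(32.8 − 22.3 L) = 6615 J.
W_total = 9879 + 6615 = 16494 J.

W_total ≈ 16500 J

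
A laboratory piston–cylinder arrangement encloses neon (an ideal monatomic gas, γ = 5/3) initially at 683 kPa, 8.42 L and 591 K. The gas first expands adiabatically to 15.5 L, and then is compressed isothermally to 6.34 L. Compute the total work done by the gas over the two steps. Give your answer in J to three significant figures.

W_total ≈ -540 J

Step 1 (adiabatic): W = (P₁V₁ − P₂V₂)/(γ−1) = (5751 − 3829)/0.667 = 2883 J.
After step 1: P = 247 kPa, V = 15.5 L, T = 393.5 K.
Step 2 (isothermal): W = P₁V₁ ln(V₂/V₁) = (3829) ln(6.34/15.5) = -3423 J.
W_total = 2883 − 3423 = -539.5 J.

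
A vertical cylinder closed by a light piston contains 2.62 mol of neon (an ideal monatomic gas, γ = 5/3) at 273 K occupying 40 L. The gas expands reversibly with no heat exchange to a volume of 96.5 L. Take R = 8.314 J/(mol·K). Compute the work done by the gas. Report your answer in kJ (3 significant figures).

W ≈ 3.96 kJ

Adiabatic: TV^(γ−1) = const with γ = 5/3.
T₂ = T₁ (V₁/V₂)^(γ−1) = 273 × (40/96.5)^0.667 = 273 × 0.5559 = 151.8 K.
W_by = nCᵥ(T₁ − T₂) = (2.62)(12.47)(273 − 151.8) = 3961 J.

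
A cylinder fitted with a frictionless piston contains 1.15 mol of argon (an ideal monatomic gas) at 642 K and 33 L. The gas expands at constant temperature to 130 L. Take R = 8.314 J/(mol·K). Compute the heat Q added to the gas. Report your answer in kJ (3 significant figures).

Isothermal ⇒ ΔU = 0, so Q = W = nRT ln(V₂/V₁).
Q = (1.15)(8.314)(642) ln(130/33) = 6138 × 1.371 = 8416 J.

Q ≈ 8.42 kJ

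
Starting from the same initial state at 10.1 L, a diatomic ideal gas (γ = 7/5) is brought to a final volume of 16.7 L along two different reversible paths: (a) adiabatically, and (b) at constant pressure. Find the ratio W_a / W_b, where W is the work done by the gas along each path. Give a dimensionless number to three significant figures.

Path (a) adiabatic: W = P₁V₁(1 − (V₁/V₂)^(γ−1))/(γ−1) → W_a/(P₁V₁) = 0.4555.
Path (b) isobaric: W = P₁(V₂ − V₁) → W_b/(P₁V₁) = 0.6535.
W_a / W_b = 0.4555 / 0.6535 = 0.6971.

W_a / W_b ≈ 0.697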